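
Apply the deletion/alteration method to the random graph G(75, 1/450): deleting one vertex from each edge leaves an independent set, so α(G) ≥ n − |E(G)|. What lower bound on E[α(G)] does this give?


E[|E(G)|] = C(75, 2)·p = 2775 · (1/450) = 37/6.
E[α(G)] ≥ n − E[|E(G)|] = 75 − 37/6 = 413/6.
Numerically: ≈ 68.833333.
(This is only a lower bound; the true E[α(G)] may be larger.)

E[α(G)] ≥ 413/6 ≈ 68.833333.


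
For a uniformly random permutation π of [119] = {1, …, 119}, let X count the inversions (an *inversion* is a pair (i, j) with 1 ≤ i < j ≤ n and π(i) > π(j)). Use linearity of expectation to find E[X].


Write X = Σ X_I over the C(119, 2) = 7021 pairs i < j, with X_I the indicator of one inversion.
There are 7021 indicators.
For each fixed pair i < j, the values π(i) and π(j) are two distinct elements of {1, …, 119} in uniformly random order; by symmetry P[π(i) > π(j)] = 1/2.
By linearity: E[X] = 7021 · (1/2) = C(119, 2) · (1/2) = 7021/2 = 7021/2 ≈ 3510.50000.

E[X] = 7021/2 = 3510.50000.


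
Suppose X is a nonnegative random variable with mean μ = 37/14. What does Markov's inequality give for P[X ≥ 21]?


μ = E[X] = 37/14, a = 21.
Markov: P[X ≥ 21] ≤ μ/a = (37/14)/21 = 37/294.
Numerically: ≈ 0.1259.
(Since a = 21 > μ = 2.6429, the bound 37/294 is < 1 and informative.)

P[X ≥ 21] ≤ 37/294 ≈ 0.1259.


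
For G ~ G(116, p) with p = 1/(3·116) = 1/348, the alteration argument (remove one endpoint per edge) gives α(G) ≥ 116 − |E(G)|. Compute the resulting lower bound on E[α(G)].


E[|E(G)|] = C(116, 2)·p = 6670 · (1/348) = 115/6.
E[α(G)] ≥ n − E[|E(G)|] = 116 − 115/6 = 581/6.
Numerically: ≈ 96.83333.
(This is only a lower bound; the true E[α(G)] may be larger.)

E[α(G)] ≥ 581/6 ≈ 96.83333.


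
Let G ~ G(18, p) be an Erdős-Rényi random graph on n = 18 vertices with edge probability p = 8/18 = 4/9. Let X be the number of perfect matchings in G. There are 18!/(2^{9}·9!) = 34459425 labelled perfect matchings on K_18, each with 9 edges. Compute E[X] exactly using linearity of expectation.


K_18 has 18!/(2^{9}·9!) = 34459425 labelled perfect matchings.
For each such perfect matching H, let X_H = 1 if all 9 edges of H are present in G. Then P[X_H = 1] = p^{9} = (4/9)^{9} = 262144/387420489.
By linearity: E[X] = Σ_H E[X_H] = 34459425 · p^{9} = 34459425 · 262144/387420489 = 111522611200/4782969.
Numerically: E[X] ≈ 2.332e+04.

E[X] = 34459425 · (4/9)^{9} = 111522611200/4782969 ≈ 2.332e+04.


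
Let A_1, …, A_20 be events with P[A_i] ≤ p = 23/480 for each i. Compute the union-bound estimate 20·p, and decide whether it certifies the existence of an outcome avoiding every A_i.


Union bound: P[∪_{i=1}^{20} A_i] ≤ Σ_i P[A_i] ≤ 20·p = 20·(23/480) = 23/24.
Numerically: 23/24 ≈ 0.95833.
Is 23/24 < 1? YES.
Since P[∪ A_i] ≤ 23/24 < 1, the complement has P[∩ A_i^c] ≥ 1 − 23/24 = 1/24 > 0, so some outcome avoids every A_i.

20·p = 23/24 ≈ 0.95833; existence CERTIFIED by the union bound.


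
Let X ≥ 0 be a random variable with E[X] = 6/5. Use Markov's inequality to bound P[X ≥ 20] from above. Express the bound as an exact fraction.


μ = E[X] = 6/5, a = 20.
Markov: P[X ≥ 20] ≤ μ/a = (6/5)/20 = 3/50.
Numerically: ≈ 0.06000.
(Since a = 20 > μ = 1.20000, the bound 3/50 is < 1 and informative.)

P[X ≥ 20] ≤ 3/50 ≈ 0.06000.


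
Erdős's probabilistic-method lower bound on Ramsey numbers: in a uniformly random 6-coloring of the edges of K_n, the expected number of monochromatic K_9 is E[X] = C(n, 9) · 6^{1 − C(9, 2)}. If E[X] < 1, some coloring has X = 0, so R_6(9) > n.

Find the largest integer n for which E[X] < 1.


We need C(n, 9) · 6^{1 − 36} < 1, i.e. C(n, 9) < 6^{36 − 1} = 1719070799748422591028658176.
Check values of n near the boundary:
  n = 4403: C(4403, 9) = 1699894433046281918452233150; 1699894433046281918452233150 < 1719070799748422591028658176? YES
  n = 4404: C(4404, 9) = 1703375445537161676647015880; 1703375445537161676647015880 < 1719070799748422591028658176? YES
  n = 4405: C(4405, 9) = 1706862792900636302463627150; 1706862792900636302463627150 < 1719070799748422591028658176? YES
  n = 4406: C(4406, 9) = 1710356485221788389505285700; 1710356485221788389505285700 < 1719070799748422591028658176? YES
  n = 4407: C(4407, 9) = 1713856532599459170657070050; 1713856532599459170657070050 < 1719070799748422591028658176? YES
  n = 4408: C(4408, 9) = 1717362945146264156457459600; 1717362945146264156457459600 < 1719070799748422591028658176? YES
  n = 4409: C(4409, 9) = 1720875732988608787686577131; 1720875732988608787686577131 < 1719070799748422591028658176? NO
  n = 4410: C(4410, 9) = 1724394906266704102180823710; 1724394906266704102180823710 < 1719070799748422591028658176? NO
  n = 4411: C(4411, 9) = 1727920475134582415883601405; 1727920475134582415883601405 < 1719070799748422591028658176? NO
The largest n with C(n, 9) < 1719070799748422591028658176 is n = 4408 (where E[X] = 35778394690547169926197075/35813974994758803979763712 ≈ 0.999). Hence R_6(9) > 4408, i.e. R_6(9) ≥ 4409.

Largest n = 4408; hence R_6(9) > 4408.


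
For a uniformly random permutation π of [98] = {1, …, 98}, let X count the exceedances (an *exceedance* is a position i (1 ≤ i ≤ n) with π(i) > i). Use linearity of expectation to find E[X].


Write X = Σ_{i=1}^{98} X_i, where X_i = 1_{π(i) > i}.
For each fixed i, π(i) is uniform over {1, …, 98} (marginal of a uniform permutation), so P[π(i) > i] = (n − i)/n. Summing: Σ_{i=1}^{98} (n − i)/n = (0 + 1 + … + 97)/98 = 98(98 − 1)/(2·98) = (98 − 1)/2.
Hence E[X] = Σ_{i=1}^{98} (98 − i)/98 = 97/2 ≈ 48.5000.

E[X] = 97/2 = 48.5000.


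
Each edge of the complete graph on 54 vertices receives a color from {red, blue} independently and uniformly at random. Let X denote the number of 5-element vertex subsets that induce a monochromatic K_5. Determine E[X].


Let X = Σ_S X_S over the C(54, 5) = 3162510 subsets S of size 5, where X_S = 1 if the K_5 on S is monochromatic.
For a fixed S, the K_5 on S has C(5, 2) = 10 edges. P[all 10 edges red] = (1/2)^10, and likewise for blue, so P[monochromatic] = 2·(1/2)^10 = 2^{1 − 10} = 1/512.
By linearity: E[X] = C(54, 5) · 2^{1 − 10} = 3162510 · 1/512 = 1581255/256.
Numerically: E[X] ≈ 6176.7773.

E[X] = C(54,5)·2^(1−C(5,2)) = 1581255/256 ≈ 6176.7773.


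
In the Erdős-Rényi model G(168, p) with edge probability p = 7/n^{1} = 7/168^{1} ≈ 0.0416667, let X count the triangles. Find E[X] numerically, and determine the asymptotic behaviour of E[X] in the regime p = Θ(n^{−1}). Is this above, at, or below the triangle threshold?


Number of potential triangles: C(168, 3) = 776216.
Each occurs with probability p³ ≈ (0.0416667)³ ≈ 7.23379630e-05.
By linearity: E[X] = C(168, 3)·p³ ≈ 776216 · 7.23379630e-05 ≈ 56.149884.
Here α = 1, so p = 7/n is exactly at the triangle threshold p ~ 1/n. Asymptotically E[X] → c³/6 = 7³/6 = 343/6 ≈ 57.166667, a bounded constant. In this regime the triangle count is asymptotically Poisson(c³/6).

E[X] ≈ 56.149884; in regime p = Θ(1/n^{1}) E[X] stays bounded (at the triangle threshold p ~ 1/n).


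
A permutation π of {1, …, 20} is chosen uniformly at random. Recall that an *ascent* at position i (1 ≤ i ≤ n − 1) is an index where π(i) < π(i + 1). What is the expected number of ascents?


Write X = Σ X_I over i = 1, …, 19, with X_I the indicator of one ascent.
There are 19 indicators.
For each fixed i, the pair (π(i), π(i+1)) is a uniformly random ordered pair of distinct values from {1, …, 20}; by symmetry P[π(i) < π(i+1)] = 1/2.
By linearity: E[X] = 19 · (1/2) = (20 − 1) · (1/2) = 19/2 ≈ 9.500.

E[X] = 19/2 = 9.500.


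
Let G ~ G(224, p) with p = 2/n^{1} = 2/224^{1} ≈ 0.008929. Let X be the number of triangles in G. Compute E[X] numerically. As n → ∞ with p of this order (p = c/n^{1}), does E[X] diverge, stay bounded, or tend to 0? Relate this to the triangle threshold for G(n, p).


Number of potential triangles: C(224, 3) = 1848224.
Each occurs with probability p³ ≈ (0.008929)³ ≈ 7.117802e-07.
By linearity: E[X] = C(224, 3)·p³ ≈ 1848224 · 7.117802e-07 ≈ 1.3155.
Here α = 1, so p = 2/n is exactly at the triangle threshold p ~ 1/n. Asymptotically E[X] → c³/6 = 2³/6 = 4/3 ≈ 1.3333, a bounded constant. In this regime the triangle count is asymptotically Poisson(c³/6).

E[X] ≈ 1.3155; in regime p = Θ(1/n^{1}) E[X] stays bounded (at the triangle threshold p ~ 1/n).


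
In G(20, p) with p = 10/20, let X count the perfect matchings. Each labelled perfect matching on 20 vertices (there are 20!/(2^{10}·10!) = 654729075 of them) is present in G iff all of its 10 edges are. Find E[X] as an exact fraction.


K_20 has 20!/(2^{10}·10!) = 654729075 labelled perfect matchings.
For each such perfect matching H, let X_H = 1 if all 10 edges of H are present in G. Then P[X_H = 1] = p^{10} = (1/2)^{10} = 1/1024.
By linearity of expectation: E[X] = Σ_H E[X_H] = 654729075 · p^{10} = 654729075 · 1/1024 = 654729075/1024.
Numerically: E[X] ≈ 639384.

E[X] = 654729075 · (1/2)^{10} = 654729075/1024 ≈ 639384.


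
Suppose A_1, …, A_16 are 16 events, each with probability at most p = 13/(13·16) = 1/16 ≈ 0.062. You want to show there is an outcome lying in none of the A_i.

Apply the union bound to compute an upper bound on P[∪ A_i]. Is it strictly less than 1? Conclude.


Union bound: P[∪_{i=1}^{16} A_i] ≤ Σ_i P[A_i] ≤ 16·p = 16·(1/16) = 1.
Numerically: 1 ≈ 1.000.
Is 1 < 1? NO.
Since the bound 1 is ≥ 1, the union bound is uninformative here; it does NOT by itself certify existence.

16·p = 1 ≈ 1.000; existence NOT certified by the union bound.


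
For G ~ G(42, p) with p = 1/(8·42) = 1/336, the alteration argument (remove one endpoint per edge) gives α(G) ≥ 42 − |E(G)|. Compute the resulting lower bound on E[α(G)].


E[|E(G)|] = C(42, 2)·p = 861 · (1/336) = 41/16.
E[α(G)] ≥ n − E[|E(G)|] = 42 − 41/16 = 631/16.
Numerically: ≈ 39.438.
(This is only a lower bound; the true E[α(G)] may be larger.)

E[α(G)] ≥ 631/16 ≈ 39.438.


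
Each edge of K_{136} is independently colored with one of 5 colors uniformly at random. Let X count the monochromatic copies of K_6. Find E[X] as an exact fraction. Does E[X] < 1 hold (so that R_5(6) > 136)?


E[X] = C(136, 6) · 5^{1 − 15} = 7858539612 · 5^{−14} = 7858539612/6103515625.
As a reduced fraction: E[X] = 7858539612/6103515625 ≈ 1.287543.
Is E[X] < 1? NO.
Since E[X] ≥ 1, the first-moment bound is inconclusive at n = 136; it does NOT by itself certify R_5(6) > 136.

E[X] = 7858539612/6103515625 ≈ 1.287543; E[X] ≥ 1; first-moment method inconclusive here.


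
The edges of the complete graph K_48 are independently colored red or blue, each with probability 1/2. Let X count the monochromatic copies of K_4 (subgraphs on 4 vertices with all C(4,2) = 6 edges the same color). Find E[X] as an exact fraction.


Let X = Σ_S X_S over the C(48, 4) = 194580 subsets S of size 4, where X_S = 1 if the K_4 on S is monochromatic.
For a fixed S, the K_4 on S has C(4, 2) = 6 edges. P[all 6 edges red] = (1/2)^6, and likewise for blue, so P[monochromatic] = 2·(1/2)^6 = 2^{1 − 6} = 1/32.
Summing: E[X] = C(48, 4) · 2^{1 − 6} = 194580 · 1/32 = 48645/8.
Numerically: E[X] ≈ 6080.62500.

E[X] = C(48,4)·2^(1−C(4,2)) = 48645/8 ≈ 6080.62500.


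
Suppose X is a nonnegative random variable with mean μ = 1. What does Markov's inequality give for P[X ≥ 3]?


μ = E[X] = 1, a = 3.
Markov: P[X ≥ 3] ≤ μ/a = (1)/3 = 1/3.
Numerically: ≈ 0.333.
(Since a = 3 > μ = 1.000, the bound 1/3 is < 1 and informative.)

P[X ≥ 3] ≤ 1/3 ≈ 0.333.


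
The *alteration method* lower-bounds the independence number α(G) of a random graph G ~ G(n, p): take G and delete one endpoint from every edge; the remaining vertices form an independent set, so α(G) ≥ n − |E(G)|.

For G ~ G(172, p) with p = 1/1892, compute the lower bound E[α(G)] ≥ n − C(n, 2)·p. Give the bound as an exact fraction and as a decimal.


E[|E(G)|] = C(172, 2)·p = 14706 · (1/1892) = 171/22.
E[α(G)] ≥ n − E[|E(G)|] = 172 − 171/22 = 3613/22.
Numerically: ≈ 164.227273.
(This is only a lower bound; the true E[α(G)] may be larger.)

E[α(G)] ≥ 3613/22 ≈ 164.227273.


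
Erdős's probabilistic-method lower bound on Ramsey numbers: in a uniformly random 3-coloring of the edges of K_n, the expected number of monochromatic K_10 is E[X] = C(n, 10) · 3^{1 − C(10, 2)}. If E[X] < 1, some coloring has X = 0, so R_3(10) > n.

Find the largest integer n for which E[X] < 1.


We need C(n, 10) · 3^{1 − 45} < 1, i.e. C(n, 10) < 3^{45 − 1} = 984770902183611232881.
Check values of n near the boundary:
  n = 569: C(569, 10) = 905357721286137524328; 905357721286137524328 < 984770902183611232881? YES
  n = 570: C(570, 10) = 921524823451961408691; 921524823451961408691 < 984770902183611232881? YES
  n = 571: C(571, 10) = 937951290893172842001; 937951290893172842001 < 984770902183611232881? YES
  n = 572: C(572, 10) = 954640815642161682606; 954640815642161682606 < 984770902183611232881? YES
  n = 573: C(573, 10) = 971597135635805762226; 971597135635805762226 < 984770902183611232881? YES
  n = 574: C(574, 10) = 988824035203816502691; 988824035203816502691 < 984770902183611232881? NO
  n = 575: C(575, 10) = 1006325345561406175305; 1006325345561406175305 < 984770902183611232881? NO
The largest n with C(n, 10) < 984770902183611232881 is n = 573 (where E[X] = 35985079097622435638/36472996377170786403 ≈ 0.98662). Hence R_3(10) > 573, i.e. R_3(10) ≥ 574.

Largest n = 573; hence R_3(10) > 573.


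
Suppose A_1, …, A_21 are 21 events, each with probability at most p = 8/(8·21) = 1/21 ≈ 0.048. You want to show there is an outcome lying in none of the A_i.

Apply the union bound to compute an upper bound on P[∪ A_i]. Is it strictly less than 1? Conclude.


Union bound: P[∪_{i=1}^{21} A_i] ≤ Σ_i P[A_i] ≤ 21·p = 21·(1/21) = 1.
Numerically: 1 ≈ 1.000.
Is 1 < 1? NO.
Since the bound 1 is ≥ 1, the union bound is uninformative here; it does NOT by itself certify existence.

21·p = 1 ≈ 1.000; existence NOT certified by the union bound.


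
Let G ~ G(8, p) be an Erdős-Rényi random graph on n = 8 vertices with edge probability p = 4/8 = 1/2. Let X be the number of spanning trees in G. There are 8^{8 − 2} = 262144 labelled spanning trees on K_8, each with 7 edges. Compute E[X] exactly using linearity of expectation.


K_8 has 8^{8 − 2} = 262144 labelled spanning trees.
For each such spanning tree H, let X_H = 1 if all 7 edges of H are present in G. Then P[X_H = 1] = p^{7} = (1/2)^{7} = 1/128.
By linearity of expectation: E[X] = Σ_H E[X_H] = 262144 · p^{7} = 262144 · 1/128 = 2048.
Numerically: E[X] ≈ 2048.

E[X] = 262144 · (1/2)^{7} = 2048 ≈ 2048.


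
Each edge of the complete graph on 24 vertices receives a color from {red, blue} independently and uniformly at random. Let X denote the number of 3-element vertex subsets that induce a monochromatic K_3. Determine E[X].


Let X = Σ_S X_S over the C(24, 3) = 2024 subsets S of size 3, where X_S = 1 if the K_3 on S is monochromatic.
For a fixed S, the K_3 on S has C(3, 2) = 3 edges. P[all 3 edges red] = (1/2)^3, and likewise for blue, so P[monochromatic] = 2·(1/2)^3 = 2^{1 − 3} = 1/4.
By linearity: E[X] = C(24, 3) · 2^{1 − 3} = 2024 · 1/4 = 506.
Numerically: E[X] ≈ 506.000.

E[X] = C(24,3)·2^(1−C(3,2)) = 506 ≈ 506.000.


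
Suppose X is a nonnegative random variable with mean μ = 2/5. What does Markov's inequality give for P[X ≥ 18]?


μ = E[X] = 2/5, a = 18.
Markov: P[X ≥ 18] ≤ μ/a = (2/5)/18 = 1/45.
Numerically: ≈ 0.022.
(Since a = 18 > μ = 0.400, the bound 1/45 is < 1 and informative.)

P[X ≥ 18] ≤ 1/45 ≈ 0.022.


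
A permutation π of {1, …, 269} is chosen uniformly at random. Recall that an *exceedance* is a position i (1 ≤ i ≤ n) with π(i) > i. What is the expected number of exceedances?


Write X = Σ_{i=1}^{269} X_i, where X_i = 1_{π(i) > i}.
For each fixed i, π(i) is uniform over {1, …, 269} (marginal of a uniform permutation), so P[π(i) > i] = (n − i)/n. Summing: Σ_{i=1}^{269} (n − i)/n = (0 + 1 + … + 268)/269 = 269(269 − 1)/(2·269) = (269 − 1)/2.
Hence E[X] = Σ_{i=1}^{269} (269 − i)/269 = 134 ≈ 134.00000.

E[X] = 134 = 134.00000.


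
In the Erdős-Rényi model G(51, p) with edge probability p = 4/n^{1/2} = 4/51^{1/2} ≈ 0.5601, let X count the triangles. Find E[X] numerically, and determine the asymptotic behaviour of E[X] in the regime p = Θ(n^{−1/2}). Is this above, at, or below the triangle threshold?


Number of potential triangles: C(51, 3) = 20825.
Each occurs with probability p³ ≈ (0.5601)³ ≈ 1.757214e-01.
By linearity: E[X] = C(51, 3)·p³ ≈ 20825 · 1.757214e-01 ≈ 3659.3986.
Since α = 1/2 < 1, p = c/n^{1/2} ≫ 1/n is above the triangle threshold p ~ 1/n. Asymptotically E[X] ~ (c³/6)·n^{3(1−α)} = (4³/6)·n^{1.5} → ∞; triangles are abundant w.h.p.

E[X] ≈ 3659.3986; in regime p = Θ(1/n^{1/2}) E[X] diverges (above the triangle threshold p ~ 1/n).


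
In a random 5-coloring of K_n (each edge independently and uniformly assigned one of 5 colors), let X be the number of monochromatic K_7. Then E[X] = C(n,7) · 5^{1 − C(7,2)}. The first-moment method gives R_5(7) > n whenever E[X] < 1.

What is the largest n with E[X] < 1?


We need C(n, 7) · 5^{1 − 21} < 1, i.e. C(n, 7) < 5^{21 − 1} = 95367431640625.
Check values of n near the boundary:
  n = 332: C(332, 7) = 82772214646616; 82772214646616 < 95367431640625? YES
  n = 333: C(333, 7) = 84549532139028; 84549532139028 < 95367431640625? YES
  n = 334: C(334, 7) = 86359460961576; 86359460961576 < 95367431640625? YES
  n = 335: C(335, 7) = 88202498238195; 88202498238195 < 95367431640625? YES
  n = 336: C(336, 7) = 90079147136880; 90079147136880 < 95367431640625? YES
  n = 337: C(337, 7) = 91989916924632; 91989916924632 < 95367431640625? YES
  n = 338: C(338, 7) = 93935323022736; 93935323022736 < 95367431640625? YES
  n = 339: C(339, 7) = 95915887062372; 95915887062372 < 95367431640625? NO
The largest n with C(n, 7) < 95367431640625 is n = 338 (where E[X] = 93935323022736/95367431640625 ≈ 0.98498). Hence R_5(7) > 338, i.e. R_5(7) ≥ 339.

Largest n = 338; hence R_5(7) > 338.


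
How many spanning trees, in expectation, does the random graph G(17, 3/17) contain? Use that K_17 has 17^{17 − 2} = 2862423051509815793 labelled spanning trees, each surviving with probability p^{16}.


K_17 has 17^{17 − 2} = 2862423051509815793 labelled spanning trees.
For each such spanning tree H, let X_H = 1 if all 16 edges of H are present in G. Then P[X_H = 1] = p^{16} = (3/17)^{16} = 43046721/48661191875666868481.
By linearity of expectation: E[X] = Σ_H E[X_H] = 2862423051509815793 · p^{16} = 2862423051509815793 · 43046721/48661191875666868481 = 43046721/17.
Numerically: E[X] ≈ 2.532e+06.

E[X] = 2862423051509815793 · (3/17)^{16} = 43046721/17 ≈ 2.532e+06.


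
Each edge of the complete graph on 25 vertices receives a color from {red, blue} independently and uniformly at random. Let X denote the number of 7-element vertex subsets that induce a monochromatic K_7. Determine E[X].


Let X = Σ_S X_S over the C(25, 7) = 480700 subsets S of size 7, where X_S = 1 if the K_7 on S is monochromatic.
For a fixed S, the K_7 on S has C(7, 2) = 21 edges. P[all 21 edges red] = (1/2)^21, and likewise for blue, so P[monochromatic] = 2·(1/2)^21 = 2^{1 − 21} = 1/1048576.
Summing: E[X] = C(25, 7) · 2^{1 − 21} = 480700 · 1/1048576 = 120175/262144.
Numerically: E[X] ≈ 0.4584.

E[X] = C(25,7)·2^(1−C(7,2)) = 120175/262144 ≈ 0.4584.


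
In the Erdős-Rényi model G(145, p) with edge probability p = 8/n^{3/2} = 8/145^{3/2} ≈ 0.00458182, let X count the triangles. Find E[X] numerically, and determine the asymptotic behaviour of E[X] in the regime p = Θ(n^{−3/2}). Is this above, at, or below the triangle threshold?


Number of potential triangles: C(145, 3) = 497640.
Each occurs with probability p³ ≈ (0.00458182)³ ≈ 9.61864621e-08.
By linearity: E[X] = C(145, 3)·p³ ≈ 497640 · 9.61864621e-08 ≈ 0.047866.
Since α = 3/2 > 1, p = c/n^{3/2} = o(1/n) is below the triangle threshold p ~ 1/n. Asymptotically E[X] ~ (c³/6)·n^{3(1−α)} = (8³/6)·n^{-1.5} → 0, so by Markov's inequality G has no triangles w.h.p.

E[X] ≈ 0.047866; in regime p = Θ(1/n^{3/2}) E[X] tends to 0 (below the triangle threshold p ~ 1/n).


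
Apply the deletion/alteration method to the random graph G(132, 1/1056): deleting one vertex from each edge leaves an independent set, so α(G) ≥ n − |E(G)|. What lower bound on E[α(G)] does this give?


E[|E(G)|] = C(132, 2)·p = 8646 · (1/1056) = 131/16.
E[α(G)] ≥ n − E[|E(G)|] = 132 − 131/16 = 1981/16.
Numerically: ≈ 123.812.
(This is only a lower bound; the true E[α(G)] may be larger.)

E[α(G)] ≥ 1981/16 ≈ 123.812.


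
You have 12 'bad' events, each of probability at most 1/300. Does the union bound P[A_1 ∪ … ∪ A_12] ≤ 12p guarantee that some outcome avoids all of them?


Union bound: P[∪_{i=1}^{12} A_i] ≤ Σ_i P[A_i] ≤ 12·p = 12·(1/300) = 1/25.
Numerically: 1/25 ≈ 0.04000.
Is 1/25 < 1? YES.
Since P[∪ A_i] ≤ 1/25 < 1, the complement has P[∩ A_i^c] ≥ 1 − 1/25 = 24/25 > 0, so some outcome avoids every A_i.

12·p = 1/25 ≈ 0.04000; existence CERTIFIED by the union bound.


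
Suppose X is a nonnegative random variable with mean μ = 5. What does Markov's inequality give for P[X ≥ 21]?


μ = E[X] = 5, a = 21.
Markov: P[X ≥ 21] ≤ μ/a = (5)/21 = 5/21.
Numerically: ≈ 0.2381.
(Since a = 21 > μ = 5.0000, the bound 5/21 is < 1 and informative.)

P[X ≥ 21] ≤ 5/21 ≈ 0.2381.


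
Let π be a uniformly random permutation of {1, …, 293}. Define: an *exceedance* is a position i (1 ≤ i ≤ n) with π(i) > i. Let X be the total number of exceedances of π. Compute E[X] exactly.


Write X = Σ_{i=1}^{293} X_i, where X_i = 1_{π(i) > i}.
For each fixed i, π(i) is uniform over {1, …, 293} (marginal of a uniform permutation), so P[π(i) > i] = (n − i)/n. Summing: Σ_{i=1}^{293} (n − i)/n = (0 + 1 + … + 292)/293 = 293(293 − 1)/(2·293) = (293 − 1)/2.
Hence E[X] = Σ_{i=1}^{293} (293 − i)/293 = 146 ≈ 146.000.

E[X] = 146 = 146.000.


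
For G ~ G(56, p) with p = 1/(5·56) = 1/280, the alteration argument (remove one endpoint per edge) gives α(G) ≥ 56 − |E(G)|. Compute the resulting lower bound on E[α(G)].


E[|E(G)|] = C(56, 2)·p = 1540 · (1/280) = 11/2.
E[α(G)] ≥ n − E[|E(G)|] = 56 − 11/2 = 101/2.
Numerically: ≈ 50.50000.
(This is only a lower bound; the true E[α(G)] may be larger.)

E[α(G)] ≥ 101/2 ≈ 50.50000.


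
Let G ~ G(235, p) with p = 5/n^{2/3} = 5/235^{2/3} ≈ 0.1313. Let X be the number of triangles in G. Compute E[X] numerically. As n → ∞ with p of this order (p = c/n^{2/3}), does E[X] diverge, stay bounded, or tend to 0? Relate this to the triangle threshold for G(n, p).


Number of potential triangles: C(235, 3) = 2135445.
Each occurs with probability p³ ≈ (0.1313)³ ≈ 2.2634676e-03.
By linearity: E[X] = C(235, 3)·p³ ≈ 2135445 · 2.2634676e-03 ≈ 4833.51064.
Since α = 2/3 < 1, p = c/n^{2/3} ≫ 1/n is above the triangle threshold p ~ 1/n. Asymptotically E[X] ~ (c³/6)·n^{3(1−α)} = (5³/6)·n^{1} → ∞; triangles are abundant w.h.p.

E[X] ≈ 4833.51064; in regime p = Θ(1/n^{2/3}) E[X] diverges (above the triangle threshold p ~ 1/n).


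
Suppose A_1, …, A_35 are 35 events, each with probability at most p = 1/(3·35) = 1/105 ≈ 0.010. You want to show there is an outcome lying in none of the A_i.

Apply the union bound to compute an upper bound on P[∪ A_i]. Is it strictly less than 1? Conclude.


Union bound: P[∪_{i=1}^{35} A_i] ≤ Σ_i P[A_i] ≤ 35·p = 35·(1/105) = 1/3.
Numerically: 1/3 ≈ 0.333.
Is 1/3 < 1? YES.
Since P[∪ A_i] ≤ 1/3 < 1, the complement has P[∩ A_i^c] ≥ 1 − 1/3 = 2/3 > 0, so some outcome avoids every A_i.

35·p = 1/3 ≈ 0.333; existence CERTIFIED by the union bound.


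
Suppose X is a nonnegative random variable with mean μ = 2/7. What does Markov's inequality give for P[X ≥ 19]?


μ = E[X] = 2/7, a = 19.
Markov: P[X ≥ 19] ≤ μ/a = (2/7)/19 = 2/133.
Numerically: ≈ 0.01504.
(Since a = 19 > μ = 0.28571, the bound 2/133 is < 1 and informative.)

P[X ≥ 19] ≤ 2/133 ≈ 0.01504.


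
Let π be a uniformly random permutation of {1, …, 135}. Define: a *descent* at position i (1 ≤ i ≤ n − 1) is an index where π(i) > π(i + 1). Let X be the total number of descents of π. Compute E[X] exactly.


Write X = Σ X_I over i = 1, …, 134, with X_I the indicator of one descent.
There are 134 indicators.
For each fixed i, the pair (π(i), π(i+1)) is a uniformly random ordered pair of distinct values from {1, …, 135}; by symmetry P[π(i) > π(i+1)] = 1/2.
By linearity: E[X] = 134 · (1/2) = (135 − 1) · (1/2) = 67 ≈ 67.00000.

E[X] = 67 = 67.00000.


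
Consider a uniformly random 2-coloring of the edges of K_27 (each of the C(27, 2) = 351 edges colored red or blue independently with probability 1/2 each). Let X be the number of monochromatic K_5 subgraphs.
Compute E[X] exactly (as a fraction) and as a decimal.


Let X = Σ_S X_S over the C(27, 5) = 80730 subsets S of size 5, where X_S = 1 if the K_5 on S is monochromatic.
For a fixed S, the K_5 on S has C(5, 2) = 10 edges. P[all 10 edges red] = (1/2)^10, and likewise for blue, so P[monochromatic] = 2·(1/2)^10 = 2^{1 − 10} = 1/512.
By linearity of expectation: E[X] = C(27, 5) · 2^{1 − 10} = 80730 · 1/512 = 40365/256.
Numerically: E[X] ≈ 157.6758.

E[X] = C(27,5)·2^(1−C(5,2)) = 40365/256 ≈ 157.6758.


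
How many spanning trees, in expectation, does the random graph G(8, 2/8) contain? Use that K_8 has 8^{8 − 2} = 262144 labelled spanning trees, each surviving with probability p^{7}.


K_8 has 8^{8 − 2} = 262144 labelled spanning trees.
For each such spanning tree H, let X_H = 1 if all 7 edges of H are present in G. Then P[X_H = 1] = p^{7} = (1/4)^{7} = 1/16384.
By linearity: E[X] = Σ_H E[X_H] = 262144 · p^{7} = 262144 · 1/16384 = 16.
Numerically: E[X] ≈ 16.

E[X] = 262144 · (1/4)^{7} = 16 ≈ 16.


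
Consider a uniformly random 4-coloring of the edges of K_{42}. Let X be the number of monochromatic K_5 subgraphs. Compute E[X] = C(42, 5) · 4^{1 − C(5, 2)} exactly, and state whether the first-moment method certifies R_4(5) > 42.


E[X] = C(42, 5) · 4^{1 − 10} = 850668 · 4^{−9} = 850668/262144.
As a reduced fraction: E[X] = 212667/65536 ≈ 3.2450409.
Is E[X] < 1? NO.
Since E[X] ≥ 1, the first-moment bound is inconclusive at n = 42; it does NOT by itself certify R_4(5) > 42.

E[X] = 212667/65536 ≈ 3.2450409; E[X] ≥ 1; first-moment method inconclusive here.


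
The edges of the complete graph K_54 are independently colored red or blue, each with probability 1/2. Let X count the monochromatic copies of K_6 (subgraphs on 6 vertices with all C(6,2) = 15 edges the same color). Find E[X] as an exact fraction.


Let X = Σ_S X_S over the C(54, 6) = 25827165 subsets S of size 6, where X_S = 1 if the K_6 on S is monochromatic.
For a fixed S, the K_6 on S has C(6, 2) = 15 edges. P[all 15 edges red] = (1/2)^15, and likewise for blue, so P[monochromatic] = 2·(1/2)^15 = 2^{1 − 15} = 1/16384.
Summing: E[X] = C(54, 6) · 2^{1 − 15} = 25827165 · 1/16384 = 25827165/16384.
Numerically: E[X] ≈ 1576.365.

E[X] = C(54,6)·2^(1−C(6,2)) = 25827165/16384 ≈ 1576.365.


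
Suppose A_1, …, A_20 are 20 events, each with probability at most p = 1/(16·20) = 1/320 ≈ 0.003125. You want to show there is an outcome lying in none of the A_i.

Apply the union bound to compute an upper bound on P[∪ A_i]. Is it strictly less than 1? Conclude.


Union bound: P[∪_{i=1}^{20} A_i] ≤ Σ_i P[A_i] ≤ 20·p = 20·(1/320) = 1/16.
Numerically: 1/16 ≈ 0.062500.
Is 1/16 < 1? YES.
Since P[∪ A_i] ≤ 1/16 < 1, the complement has P[∩ A_i^c] ≥ 1 − 1/16 = 15/16 > 0, so some outcome avoids every A_i.

20·p = 1/16 ≈ 0.062500; existence CERTIFIED by the union bound.


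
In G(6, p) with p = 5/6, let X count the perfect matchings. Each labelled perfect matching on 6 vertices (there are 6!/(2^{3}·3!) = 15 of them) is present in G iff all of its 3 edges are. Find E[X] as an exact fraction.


K_6 has 6!/(2^{3}·3!) = 15 labelled perfect matchings.
For each such perfect matching H, let X_H = 1 if all 3 edges of H are present in G. Then P[X_H = 1] = p^{3} = (5/6)^{3} = 125/216.
By linearity of expectation: E[X] = Σ_H E[X_H] = 15 · p^{3} = 15 · 125/216 = 625/72.
Numerically: E[X] ≈ 8.6806.

E[X] = 15 · (5/6)^{3} = 625/72 ≈ 8.6806.


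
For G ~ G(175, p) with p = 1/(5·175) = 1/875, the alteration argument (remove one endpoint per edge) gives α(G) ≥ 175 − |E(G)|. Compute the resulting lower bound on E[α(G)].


E[|E(G)|] = C(175, 2)·p = 15225 · (1/875) = 87/5.
E[α(G)] ≥ n − E[|E(G)|] = 175 − 87/5 = 788/5.
Numerically: ≈ 157.6000.
(This is only a lower bound; the true E[α(G)] may be larger.)

E[α(G)] ≥ 788/5 ≈ 157.6000.


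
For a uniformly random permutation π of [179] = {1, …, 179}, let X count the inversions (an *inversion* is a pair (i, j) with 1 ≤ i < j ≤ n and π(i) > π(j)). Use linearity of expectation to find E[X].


Write X = Σ X_I over the C(179, 2) = 15931 pairs i < j, with X_I the indicator of one inversion.
There are 15931 indicators.
For each fixed pair i < j, the values π(i) and π(j) are two distinct elements of {1, …, 179} in uniformly random order; by symmetry P[π(i) > π(j)] = 1/2.
By linearity: E[X] = 15931 · (1/2) = C(179, 2) · (1/2) = 15931/2 = 15931/2 ≈ 7965.5000.

E[X] = 15931/2 = 7965.5000.


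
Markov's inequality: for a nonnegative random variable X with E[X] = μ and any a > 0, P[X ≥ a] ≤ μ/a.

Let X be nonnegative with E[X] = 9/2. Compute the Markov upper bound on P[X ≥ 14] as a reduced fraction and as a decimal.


μ = E[X] = 9/2, a = 14.
Markov: P[X ≥ 14] ≤ μ/a = (9/2)/14 = 9/28.
Numerically: ≈ 0.32143.
(Since a = 14 > μ = 4.50000, the bound 9/28 is < 1 and informative.)

P[X ≥ 14] ≤ 9/28 ≈ 0.32143.


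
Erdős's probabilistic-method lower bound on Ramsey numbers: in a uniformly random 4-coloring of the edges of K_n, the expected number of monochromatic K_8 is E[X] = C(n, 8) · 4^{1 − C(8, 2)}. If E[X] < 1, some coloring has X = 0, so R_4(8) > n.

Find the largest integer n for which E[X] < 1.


We need C(n, 8) · 4^{1 − 28} < 1, i.e. C(n, 8) < 4^{28 − 1} = 18014398509481984.
Check values of n near the boundary:
  n = 403: C(403, 8) = 16090020602228430; 16090020602228430 < 18014398509481984? YES
  n = 404: C(404, 8) = 16415071523485570; 16415071523485570 < 18014398509481984? YES
  n = 405: C(405, 8) = 16745853821188050; 16745853821188050 < 18014398509481984? YES
  n = 406: C(406, 8) = 17082453897995850; 17082453897995850 < 18014398509481984? YES
  n = 407: C(407, 8) = 17424959239309050; 17424959239309050 < 18014398509481984? YES
  n = 408: C(408, 8) = 17773458424095231; 17773458424095231 < 18014398509481984? YES
  n = 409: C(409, 8) = 18128041135797879; 18128041135797879 < 18014398509481984? NO
  n = 410: C(410, 8) = 18488798173326195; 18488798173326195 < 18014398509481984? NO
  n = 411: C(411, 8) = 18855821462126715; 18855821462126715 < 18014398509481984? NO
The largest n with C(n, 8) < 18014398509481984 is n = 408 (where E[X] = 17773458424095231/18014398509481984 ≈ 0.9866). Hence R_4(8) > 408, i.e. R_4(8) ≥ 409.

Largest n = 408; hence R_4(8) > 408.


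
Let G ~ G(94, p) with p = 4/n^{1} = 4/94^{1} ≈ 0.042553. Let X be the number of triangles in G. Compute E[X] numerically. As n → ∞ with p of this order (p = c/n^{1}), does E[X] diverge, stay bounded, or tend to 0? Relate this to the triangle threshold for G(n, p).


Number of potential triangles: C(94, 3) = 134044.
Each occurs with probability p³ ≈ (0.042553)³ ≈ 7.7054217e-05.
By linearity: E[X] = C(94, 3)·p³ ≈ 134044 · 7.7054217e-05 ≈ 10.32866.
Here α = 1, so p = 4/n is exactly at the triangle threshold p ~ 1/n. Asymptotically E[X] → c³/6 = 4³/6 = 32/3 ≈ 10.66667, a bounded constant. In this regime the triangle count is asymptotically Poisson(c³/6).

E[X] ≈ 10.32866; in regime p = Θ(1/n^{1}) E[X] stays bounded (at the triangle threshold p ~ 1/n).


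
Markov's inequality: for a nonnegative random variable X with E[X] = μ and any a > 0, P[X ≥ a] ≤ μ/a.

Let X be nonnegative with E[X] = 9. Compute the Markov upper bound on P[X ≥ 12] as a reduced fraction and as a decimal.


μ = E[X] = 9, a = 12.
Markov: P[X ≥ 12] ≤ μ/a = (9)/12 = 3/4.
Numerically: ≈ 0.75000.
(Since a = 12 > μ = 9.00000, the bound 3/4 is < 1 and informative.)

P[X ≥ 12] ≤ 3/4 ≈ 0.75000.


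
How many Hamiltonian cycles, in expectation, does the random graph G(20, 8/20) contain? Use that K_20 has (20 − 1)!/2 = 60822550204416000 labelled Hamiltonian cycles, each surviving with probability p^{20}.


K_20 has (20 − 1)!/2 = 60822550204416000 labelled Hamiltonian cycles.
For each such Hamiltonian cycle H, let X_H = 1 if all 20 edges of H are present in G. Then P[X_H = 1] = p^{20} = (2/5)^{20} = 1048576/95367431640625.
Summing the indicators: E[X] = Σ_H E[X_H] = 60822550204416000 · p^{20} = 60822550204416000 · 1048576/95367431640625 = 510216531225165692928/762939453125.
Numerically: E[X] ≈ 6.6875e+08.

E[X] = 60822550204416000 · (2/5)^{20} = 510216531225165692928/762939453125 ≈ 6.6875e+08.


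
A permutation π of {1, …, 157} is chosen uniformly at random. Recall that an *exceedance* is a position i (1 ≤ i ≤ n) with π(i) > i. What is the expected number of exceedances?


Write X = Σ_{i=1}^{157} X_i, where X_i = 1_{π(i) > i}.
For each fixed i, π(i) is uniform over {1, …, 157} (marginal of a uniform permutation), so P[π(i) > i] = (n − i)/n. Summing: Σ_{i=1}^{157} (n − i)/n = (0 + 1 + … + 156)/157 = 157(157 − 1)/(2·157) = (157 − 1)/2.
Hence E[X] = Σ_{i=1}^{157} (157 − i)/157 = 78 ≈ 78.000.

E[X] = 78 = 78.000.


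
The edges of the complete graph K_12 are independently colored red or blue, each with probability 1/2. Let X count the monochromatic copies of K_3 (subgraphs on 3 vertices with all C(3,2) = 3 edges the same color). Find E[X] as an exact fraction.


Let X = Σ_S X_S over the C(12, 3) = 220 subsets S of size 3, where X_S = 1 if the K_3 on S is monochromatic.
For a fixed S, the K_3 on S has C(3, 2) = 3 edges. P[all 3 edges red] = (1/2)^3, and likewise for blue, so P[monochromatic] = 2·(1/2)^3 = 2^{1 − 3} = 1/4.
By linearity of expectation: E[X] = C(12, 3) · 2^{1 − 3} = 220 · 1/4 = 55.
Numerically: E[X] ≈ 55.000000.

E[X] = C(12,3)·2^(1−C(3,2)) = 55 ≈ 55.000000.


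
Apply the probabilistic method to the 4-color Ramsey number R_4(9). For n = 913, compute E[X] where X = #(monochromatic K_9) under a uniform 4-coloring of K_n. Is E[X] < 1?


E[X] = C(913, 9) · 4^{1 − 36} = 1167605542753639808390 · 4^{−35} = 1167605542753639808390/1180591620717411303424.
As a reduced fraction: E[X] = 583802771376819904195/590295810358705651712 ≈ 0.989.
Is E[X] < 1? YES.
Since E[X] < 1, there exists a 4-coloring of K_{913} with no monochromatic K_9; hence R_4(9) > 913.

E[X] = 583802771376819904195/590295810358705651712 ≈ 0.989; E[X] < 1, so R_4(9) > 913.


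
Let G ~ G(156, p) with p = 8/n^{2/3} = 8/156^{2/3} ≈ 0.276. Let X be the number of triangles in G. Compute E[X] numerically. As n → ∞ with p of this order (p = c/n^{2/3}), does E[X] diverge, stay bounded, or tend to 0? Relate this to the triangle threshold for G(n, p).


Number of potential triangles: C(156, 3) = 620620.
Each occurs with probability p³ ≈ (0.276)³ ≈ 2.10388e-02.
By linearity: E[X] = C(156, 3)·p³ ≈ 620620 · 2.10388e-02 ≈ 13057.094.
Since α = 2/3 < 1, p = c/n^{2/3} ≫ 1/n is above the triangle threshold p ~ 1/n. Asymptotically E[X] ~ (c³/6)·n^{3(1−α)} = (8³/6)·n^{1} → ∞; triangles are abundant w.h.p.

E[X] ≈ 13057.094; in regime p = Θ(1/n^{2/3}) E[X] diverges (above the triangle threshold p ~ 1/n).


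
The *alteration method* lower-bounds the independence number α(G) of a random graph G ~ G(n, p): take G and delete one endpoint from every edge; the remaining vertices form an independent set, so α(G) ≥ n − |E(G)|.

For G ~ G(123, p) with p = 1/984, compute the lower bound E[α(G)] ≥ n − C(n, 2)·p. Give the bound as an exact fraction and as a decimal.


E[|E(G)|] = C(123, 2)·p = 7503 · (1/984) = 61/8.
E[α(G)] ≥ n − E[|E(G)|] = 123 − 61/8 = 923/8.
Numerically: ≈ 115.3750.
(This is only a lower bound; the true E[α(G)] may be larger.)

E[α(G)] ≥ 923/8 ≈ 115.3750.


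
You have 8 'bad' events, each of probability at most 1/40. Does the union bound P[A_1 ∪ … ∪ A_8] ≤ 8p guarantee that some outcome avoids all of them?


Union bound: P[∪_{i=1}^{8} A_i] ≤ Σ_i P[A_i] ≤ 8·p = 8·(1/40) = 1/5.
Numerically: 1/5 ≈ 0.20000.
Is 1/5 < 1? YES.
Since P[∪ A_i] ≤ 1/5 < 1, the complement has P[∩ A_i^c] ≥ 1 − 1/5 = 4/5 > 0, so some outcome avoids every A_i.

8·p = 1/5 ≈ 0.20000; existence CERTIFIED by the union bound.


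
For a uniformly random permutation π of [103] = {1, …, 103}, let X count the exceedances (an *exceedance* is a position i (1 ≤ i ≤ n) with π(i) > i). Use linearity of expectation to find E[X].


Write X = Σ_{i=1}^{103} X_i, where X_i = 1_{π(i) > i}.
For each fixed i, π(i) is uniform over {1, …, 103} (marginal of a uniform permutation), so P[π(i) > i] = (n − i)/n. Summing: Σ_{i=1}^{103} (n − i)/n = (0 + 1 + … + 102)/103 = 103(103 − 1)/(2·103) = (103 − 1)/2.
Hence E[X] = Σ_{i=1}^{103} (103 − i)/103 = 51 ≈ 51.000000.

E[X] = 51 = 51.000000.


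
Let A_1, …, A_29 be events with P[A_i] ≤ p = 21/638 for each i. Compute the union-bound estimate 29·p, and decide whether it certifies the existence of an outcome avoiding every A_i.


Union bound: P[∪_{i=1}^{29} A_i] ≤ Σ_i P[A_i] ≤ 29·p = 29·(21/638) = 21/22.
Numerically: 21/22 ≈ 0.955.
Is 21/22 < 1? YES.
Since P[∪ A_i] ≤ 21/22 < 1, the complement has P[∩ A_i^c] ≥ 1 − 21/22 = 1/22 > 0, so some outcome avoids every A_i.

29·p = 21/22 ≈ 0.955; existence CERTIFIED by the union bound.


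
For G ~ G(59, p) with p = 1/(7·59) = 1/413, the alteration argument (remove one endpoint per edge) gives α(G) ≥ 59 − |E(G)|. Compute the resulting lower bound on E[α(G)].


E[|E(G)|] = C(59, 2)·p = 1711 · (1/413) = 29/7.
E[α(G)] ≥ n − E[|E(G)|] = 59 − 29/7 = 384/7.
Numerically: ≈ 54.857143.
(This is only a lower bound; the true E[α(G)] may be larger.)

E[α(G)] ≥ 384/7 ≈ 54.857143.


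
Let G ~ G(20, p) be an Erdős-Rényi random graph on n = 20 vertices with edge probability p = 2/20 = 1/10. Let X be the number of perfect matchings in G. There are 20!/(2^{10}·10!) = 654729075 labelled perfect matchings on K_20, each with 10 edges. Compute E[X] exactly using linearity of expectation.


K_20 has 20!/(2^{10}·10!) = 654729075 labelled perfect matchings.
For each such perfect matching H, let X_H = 1 if all 10 edges of H are present in G. Then P[X_H = 1] = p^{10} = (1/10)^{10} = 1/10000000000.
By linearity: E[X] = Σ_H E[X_H] = 654729075 · p^{10} = 654729075 · 1/10000000000 = 26189163/400000000.
Numerically: E[X] ≈ 0.065473.

E[X] = 654729075 · (1/10)^{10} = 26189163/400000000 ≈ 0.065473.


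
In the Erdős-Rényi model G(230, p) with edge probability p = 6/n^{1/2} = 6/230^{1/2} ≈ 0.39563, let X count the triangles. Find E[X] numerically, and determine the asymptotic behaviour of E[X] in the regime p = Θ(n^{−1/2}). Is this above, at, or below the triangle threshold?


Number of potential triangles: C(230, 3) = 2001460.
Each occurs with probability p³ ≈ (0.39563)³ ≈ 6.1924427e-02.
By linearity: E[X] = C(230, 3)·p³ ≈ 2001460 · 6.1924427e-02 ≈ 123939.26380.
Since α = 1/2 < 1, p = c/n^{1/2} ≫ 1/n is above the triangle threshold p ~ 1/n. Asymptotically E[X] ~ (c³/6)·n^{3(1−α)} = (6³/6)·n^{1.5} → ∞; triangles are abundant w.h.p.

E[X] ≈ 123939.26380; in regime p = Θ(1/n^{1/2}) E[X] diverges (above the triangle threshold p ~ 1/n).
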